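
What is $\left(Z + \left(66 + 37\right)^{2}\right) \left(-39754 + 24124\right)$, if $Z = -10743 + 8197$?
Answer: $-126024690$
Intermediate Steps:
$Z = -2546$
$\left(Z + \left(66 + 37\right)^{2}\right) \left(-39754 + 24124\right) = \left(-2546 + \left(66 + 37\right)^{2}\right) \left(-39754 + 24124\right) = \left(-2546 + 103^{2}\right) \left(-15630\right) = \left(-2546 + 10609\right) \left(-15630\right) = 8063 \left(-15630\right) = -126024690$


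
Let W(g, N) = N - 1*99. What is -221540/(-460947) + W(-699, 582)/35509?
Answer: 8089301261/16367767023 ≈ 0.49422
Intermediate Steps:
W(g, N) = -99 + N (W(g, N) = N - 99 = -99 + N)
-221540/(-460947) + W(-699, 582)/35509 = -221540/(-460947) + (-99 + 582)/35509 = -221540*(-1/460947) + 483*(1/35509) = 221540/460947 + 483/35509 = 8089301261/16367767023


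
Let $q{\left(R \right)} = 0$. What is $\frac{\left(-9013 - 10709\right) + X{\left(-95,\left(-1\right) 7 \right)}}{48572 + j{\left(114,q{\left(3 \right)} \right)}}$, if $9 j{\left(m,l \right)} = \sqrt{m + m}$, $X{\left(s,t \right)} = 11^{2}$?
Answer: $- \frac{6426403461}{15924864473} + \frac{58803 \sqrt{57}}{31849728946} \approx -0.40353$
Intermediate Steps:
$X{\left(s,t \right)} = 121$
$j{\left(m,l \right)} = \frac{\sqrt{2} \sqrt{m}}{9}$ ($j{\left(m,l \right)} = \frac{\sqrt{m + m}}{9} = \frac{\sqrt{2 m}}{9} = \frac{\sqrt{2} \sqrt{m}}{9}$)
$\frac{\left(-9013 - 10709\right) + X{\left(-95,\left(-1\right) 7 \right)}}{48572 + j{\left(114,q{\left(3 \right)} \right)}} = \frac{\left(-9013 - 10709\right) + 121}{48572 + \frac{\sqrt{2} \sqrt{114}}{9}} = \frac{-19722 + 121}{48572 + \frac{2 \sqrt{57}}{9}} = - \frac{19601}{48572 + \frac{2 \sqrt{57}}{9}}$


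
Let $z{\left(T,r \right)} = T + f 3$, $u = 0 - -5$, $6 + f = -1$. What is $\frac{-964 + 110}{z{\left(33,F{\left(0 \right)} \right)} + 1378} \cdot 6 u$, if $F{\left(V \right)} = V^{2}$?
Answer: $- \frac{2562}{139} \approx -18.432$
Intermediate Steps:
$f = -7$ ($f = -6 - 1 = -7$)
$u = 5$ ($u = 0 + 5 = 5$)
$z{\left(T,r \right)} = -21 + T$ ($z{\left(T,r \right)} = T - 21 = -21 + T$)
$\frac{-964 + 110}{z{\left(33,F{\left(0 \right)} \right)} + 1378} \cdot 6 u = \frac{-964 + 110}{\left(-21 + 33\right) + 1378} \cdot 6 \cdot 5 = - \frac{854}{12 + 1378} \cdot 30 = - \frac{854}{1390} \cdot 30 = \left(-854\right) \frac{1}{1390} \cdot 30 = \left(- \frac{427}{695}\right) 30 = - \frac{2562}{139}$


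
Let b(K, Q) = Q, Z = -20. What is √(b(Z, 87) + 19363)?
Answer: 5*√778 ≈ 139.46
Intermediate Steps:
√(b(Z, 87) + 19363) = √(87 + 19363) = √19450 = 5*√778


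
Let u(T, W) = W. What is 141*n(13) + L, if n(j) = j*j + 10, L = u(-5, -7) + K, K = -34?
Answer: 25198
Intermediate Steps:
L = -41 (L = -7 - 34 = -41)
n(j) = 10 + j**2 (n(j) = j**2 + 10 = 10 + j**2)
141*n(13) + L = 141*(10 + 13**2) - 41 = 141*(10 + 169) - 41 = 141*179 - 41 = 25239 - 41 = 25198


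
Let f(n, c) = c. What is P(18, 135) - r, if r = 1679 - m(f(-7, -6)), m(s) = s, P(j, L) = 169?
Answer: -1516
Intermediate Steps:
r = 1685 (r = 1679 - 1*(-6) = 1679 + 6 = 1685)
P(18, 135) - r = 169 - 1*1685 = 169 - 1685 = -1516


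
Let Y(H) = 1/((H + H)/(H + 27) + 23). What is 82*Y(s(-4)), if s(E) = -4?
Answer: 1886/521 ≈ 3.6200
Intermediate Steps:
Y(H) = 1/(23 + 2*H/(27 + H)) (Y(H) = 1/((2*H)/(27 + H) + 23) = 1/(2*H/(27 + H) + 23) = 1/(23 + 2*H/(27 + H)))
82*Y(s(-4)) = 82*((27 - 4)/(621 + 25*(-4))) = 82*(23/(621 - 100)) = 82*(23/521) = 1886/521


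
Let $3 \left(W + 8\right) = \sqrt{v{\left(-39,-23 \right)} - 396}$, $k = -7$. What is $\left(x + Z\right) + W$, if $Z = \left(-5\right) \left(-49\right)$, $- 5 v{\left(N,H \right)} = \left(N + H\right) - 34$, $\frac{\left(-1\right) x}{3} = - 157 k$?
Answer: $-3060 + \frac{2 i \sqrt{2355}}{15} \approx -3060.0 + 6.4704 i$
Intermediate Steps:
$x = -3297$ ($x = - 3 \left(\left(-157\right) \left(-7\right)\right) = \left(-3\right) 1099 = -3297$)
$v{\left(N,H \right)} = \frac{34}{5} - \frac{H}{5} - \frac{N}{5}$ ($v{\left(N,H \right)} = - \frac{\left(N + H\right) - 34}{5} = - \frac{\left(H + N\right) - 34}{5} = - \frac{-34 + H + N}{5} = \frac{34}{5} - \frac{H}{5} - \frac{N}{5}$)
$Z = 245$
$W = -8 + \frac{2 i \sqrt{2355}}{15}$ ($W = -8 + \frac{\sqrt{\left(\frac{34}{5} - - \frac{23}{5} - - \frac{39}{5}\right) - 396}}{3} = -8 + \frac{\sqrt{\left(\frac{34}{5} + \frac{23}{5} + \frac{39}{5}\right) - 396}}{3} = -8 + \frac{\sqrt{\frac{96}{5} - 396}}{3} = -8 + \frac{\sqrt{- \frac{1884}{5}}}{3} = -8 + \frac{\frac{2}{5} i \sqrt{2355}}{3} = -8 + \frac{2 i \sqrt{2355}}{15} \approx -8.0 + 6.4704 i$)
$\left(x + Z\right) + W = \left(-3297 + 245\right) - \left(8 - \frac{2 i \sqrt{2355}}{15}\right) = -3052 - \left(8 - \frac{2 i \sqrt{2355}}{15}\right) = -3060 + \frac{2 i \sqrt{2355}}{15}$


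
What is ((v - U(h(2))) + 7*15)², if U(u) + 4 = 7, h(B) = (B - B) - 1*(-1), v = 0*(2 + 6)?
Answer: 10404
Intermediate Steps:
v = 0 (v = 0*8 = 0)
h(B) = 1 (h(B) = 0 + 1 = 1)
U(u) = 3 (U(u) = -4 + 7 = 3)
((v - U(h(2))) + 7*15)² = ((0 - 1*3) + 7*15)² = ((0 - 3) + 105)² = (-3 + 105)² = 102² = 10404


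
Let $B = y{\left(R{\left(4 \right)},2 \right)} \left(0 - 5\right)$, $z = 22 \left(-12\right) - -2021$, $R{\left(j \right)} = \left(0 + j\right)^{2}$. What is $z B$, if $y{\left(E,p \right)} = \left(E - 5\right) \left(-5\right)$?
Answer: $483175$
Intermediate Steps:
$R{\left(j \right)} = j^{2}$
$y{\left(E,p \right)} = 25 - 5 E$ ($y{\left(E,p \right)} = \left(-5 + E\right) \left(-5\right) = 25 - 5 E$)
$z = 1757$ ($z = -264 + 2021 = 1757$)
$B = 275$ ($B = \left(25 - 5 \cdot 4^{2}\right) \left(0 - 5\right) = \left(25 - 80\right) \left(-5\right) = \left(-55\right) \left(-5\right) = 275$)
$z B = 1757 \cdot 275 = 483175$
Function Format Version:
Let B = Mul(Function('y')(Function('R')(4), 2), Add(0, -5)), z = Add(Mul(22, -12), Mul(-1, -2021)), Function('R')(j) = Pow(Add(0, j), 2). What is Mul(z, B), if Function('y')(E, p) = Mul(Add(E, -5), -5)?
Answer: 483175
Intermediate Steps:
Function('R')(j) = Pow(j, 2)
Function('y')(E, p) = Add(25, Mul(-5, E)) (Function('y')(E, p) = Mul(Add(-5, E), -5) = Add(25, Mul(-5, E)))
z = 1757 (z = Add(-264, 2021) = 1757)
B = 275 (B = Mul(Add(25, Mul(-5, Pow(4, 2))), Add(0, -5)) = Mul(Add(25, Mul(-5, 16)), -5) = Mul(Add(25, -80), -5) = Mul(-55, -5) = 275)
Mul(z, B) = Mul(1757, 275) = 483175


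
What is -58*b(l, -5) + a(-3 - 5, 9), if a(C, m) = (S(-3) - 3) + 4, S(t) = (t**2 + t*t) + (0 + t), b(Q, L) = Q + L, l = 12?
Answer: -390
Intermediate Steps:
b(Q, L) = L + Q
S(t) = t + 2*t**2 (S(t) = (t**2 + t**2) + t = 2*t**2 + t = t + 2*t**2)
a(C, m) = 16 (a(C, m) = (-3*(1 + 2*(-3)) - 3) + 4 = (-3*(1 - 6) - 3) + 4 = (-3*(-5) - 3) + 4 = (15 - 3) + 4 = 12 + 4 = 16)
-58*b(l, -5) + a(-3 - 5, 9) = -58*(-5 + 12) + 16 = -58*7 + 16 = -406 + 16 = -390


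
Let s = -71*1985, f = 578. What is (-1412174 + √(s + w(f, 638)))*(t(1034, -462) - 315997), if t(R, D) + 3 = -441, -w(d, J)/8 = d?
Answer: 446869752734 - 316441*I*√145559 ≈ 4.4687e+11 - 1.2073e+8*I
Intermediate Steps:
w(d, J) = -8*d
t(R, D) = -444 (t(R, D) = -3 - 441 = -444)
s = -140935
(-1412174 + √(s + w(f, 638)))*(t(1034, -462) - 315997) = (-1412174 + √(-140935 - 8*578))*(-444 - 315997) = (-1412174 + √(-140935 - 4624))*(-316441) = (-1412174 + √(-145559))*(-316441) = (-1412174 + I*√145559)*(-316441) = 446869752734 - 316441*I*√145559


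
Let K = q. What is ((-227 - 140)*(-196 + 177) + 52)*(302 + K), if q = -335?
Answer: -231825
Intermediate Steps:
K = -335
((-227 - 140)*(-196 + 177) + 52)*(302 + K) = ((-227 - 140)*(-196 + 177) + 52)*(302 - 335) = (-367*(-19) + 52)*(-33) = (6973 + 52)*(-33) = 7025*(-33) = -231825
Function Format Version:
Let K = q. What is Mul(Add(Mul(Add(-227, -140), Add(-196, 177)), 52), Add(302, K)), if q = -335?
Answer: -231825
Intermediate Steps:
K = -335
Mul(Add(Mul(Add(-227, -140), Add(-196, 177)), 52), Add(302, K)) = Mul(Add(Mul(Add(-227, -140), Add(-196, 177)), 52), Add(302, -335)) = Mul(Add(Mul(-367, -19), 52), -33) = Mul(Add(6973, 52), -33) = Mul(7025, -33) = -231825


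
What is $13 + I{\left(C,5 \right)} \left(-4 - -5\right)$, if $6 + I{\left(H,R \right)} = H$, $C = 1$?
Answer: $8$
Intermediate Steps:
$I{\left(H,R \right)} = -6 + H$
$13 + I{\left(C,5 \right)} \left(-4 - -5\right) = 13 + \left(-6 + 1\right) \left(-4 - -5\right) = 13 - 5 \left(-4 + 5\right) = 13 - 5 = 8$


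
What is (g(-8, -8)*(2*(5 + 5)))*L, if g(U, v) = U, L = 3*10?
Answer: -4800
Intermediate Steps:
L = 30
(g(-8, -8)*(2*(5 + 5)))*L = -16*(5 + 5)*30 = -16*10*30 = -8*20*30 = -160*30 = -4800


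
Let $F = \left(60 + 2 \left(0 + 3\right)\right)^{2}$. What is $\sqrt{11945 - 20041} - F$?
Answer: $-4356 + 4 i \sqrt{506} \approx -4356.0 + 89.978 i$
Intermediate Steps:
$F = 4356$ ($F = \left(60 + 2 \cdot 3\right)^{2} = \left(60 + 6\right)^{2} = 66^{2} = 4356$)
$\sqrt{11945 - 20041} - F = \sqrt{11945 - 20041} - 4356 = \sqrt{-8096} - 4356 = 4 i \sqrt{506} - 4356 = -4356 + 4 i \sqrt{506}$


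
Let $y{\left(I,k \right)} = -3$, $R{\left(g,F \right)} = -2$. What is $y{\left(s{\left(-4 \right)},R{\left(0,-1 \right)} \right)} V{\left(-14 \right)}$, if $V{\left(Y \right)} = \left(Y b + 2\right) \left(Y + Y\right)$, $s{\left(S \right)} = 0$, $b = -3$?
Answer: $3696$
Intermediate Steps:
$V{\left(Y \right)} = 2 Y \left(2 - 3 Y\right)$ ($V{\left(Y \right)} = \left(Y \left(-3\right) + 2\right) \left(Y + Y\right) = \left(- 3 Y + 2\right) 2 Y = \left(2 - 3 Y\right) 2 Y = 2 Y \left(2 - 3 Y\right)$)
$y{\left(s{\left(-4 \right)},R{\left(0,-1 \right)} \right)} V{\left(-14 \right)} = - 3 \cdot 2 \left(-14\right) \left(2 - -42\right) = - 3 \cdot 2 \left(-14\right) \left(2 + 42\right) = - 3 \cdot 2 \left(-14\right) 44 = \left(-3\right) \left(-1232\right) = 3696$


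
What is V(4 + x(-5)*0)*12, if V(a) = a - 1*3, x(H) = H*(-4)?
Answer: 12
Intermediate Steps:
x(H) = -4*H
V(a) = -3 + a (V(a) = a - 3 = -3 + a)
V(4 + x(-5)*0)*12 = (-3 + (4 - 4*(-5)*0))*12 = (-3 + (4 + 20*0))*12 = (-3 + (4 + 0))*12 = (-3 + 4)*12 = 1*12 = 12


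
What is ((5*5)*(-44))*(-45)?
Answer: 49500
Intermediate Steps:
((5*5)*(-44))*(-45) = (25*(-44))*(-45) = -1100*(-45) = 49500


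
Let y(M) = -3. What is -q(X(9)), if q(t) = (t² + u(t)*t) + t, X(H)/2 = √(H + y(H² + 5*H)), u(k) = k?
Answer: -48 - 2*√6 ≈ -52.899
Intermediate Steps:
X(H) = 2*√(-3 + H) (X(H) = 2*√(H - 3) = 2*√(-3 + H))
q(t) = t + 2*t² (q(t) = (t² + t*t) + t = (t² + t²) + t = 2*t² + t = t + 2*t²)
-q(X(9)) = -2*√(-3 + 9)*(1 + 2*(2*√(-3 + 9))) = -2*√6*(1 + 2*(2*√6)) = -2*√6*(1 + 4*√6)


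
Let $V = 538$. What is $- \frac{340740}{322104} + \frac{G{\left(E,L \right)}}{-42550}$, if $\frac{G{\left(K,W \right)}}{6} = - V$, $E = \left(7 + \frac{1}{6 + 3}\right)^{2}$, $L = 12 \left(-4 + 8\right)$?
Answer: $- \frac{560780637}{571063550} \approx -0.98199$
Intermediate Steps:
$L = 48$ ($L = 12 \cdot 4 = 48$)
$E = \frac{4096}{81}$ ($E = \left(7 + \frac{1}{9}\right)^{2} = \left(\frac{64}{9}\right)^{2} = \frac{4096}{81} \approx 50.568$)
$G{\left(K,W \right)} = -3228$ ($G{\left(K,W \right)} = 6 \left(\left(-1\right) 538\right) = 6 \left(-538\right) = -3228$)
$- \frac{340740}{322104} + \frac{G{\left(E,L \right)}}{-42550} = - \frac{340740}{322104} - \frac{3228}{-42550} = \left(-340740\right) \frac{1}{322104} - - \frac{1614}{21275} = - \frac{28395}{26842} + \frac{1614}{21275} = - \frac{560780637}{571063550}$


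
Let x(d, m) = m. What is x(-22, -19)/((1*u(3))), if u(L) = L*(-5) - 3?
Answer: 19/18 ≈ 1.0556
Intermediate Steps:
u(L) = -3 - 5*L (u(L) = -5*L - 3 = -3 - 5*L)
x(-22, -19)/((1*u(3))) = -19/(-3 - 5*3) = -19/(-3 - 15) = -19/(1*(-18)) = -19/(-18) = -19*(-1/18) = 19/18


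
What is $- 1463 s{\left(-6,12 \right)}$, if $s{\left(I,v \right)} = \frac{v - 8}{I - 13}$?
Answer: $308$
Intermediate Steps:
$s{\left(I,v \right)} = \frac{-8 + v}{-13 + I}$
$- 1463 s{\left(-6,12 \right)} = - 1463 \frac{-8 + 12}{-13 - 6} = - 1463 \frac{1}{-19} \cdot 4 = - 1463 \left(\left(- \frac{1}{19}\right) 4\right) = \left(-1463\right) \left(- \frac{4}{19}\right) = 308$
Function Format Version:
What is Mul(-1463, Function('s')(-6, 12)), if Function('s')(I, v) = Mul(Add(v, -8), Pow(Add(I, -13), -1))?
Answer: 308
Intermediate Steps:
Function('s')(I, v) = Mul(Pow(Add(-13, I), -1), Add(-8, v)) (Function('s')(I, v) = Mul(Add(-8, v), Pow(Add(-13, I), -1)) = Mul(Pow(Add(-13, I), -1), Add(-8, v)))
Mul(-1463, Function('s')(-6, 12)) = Mul(-1463, Mul(Pow(Add(-13, -6), -1), Add(-8, 12))) = Mul(-1463, Mul(Pow(-19, -1), 4)) = Mul(-1463, Mul(Rational(-1, 19), 4)) = Mul(-1463, Rational(-4, 19)) = 308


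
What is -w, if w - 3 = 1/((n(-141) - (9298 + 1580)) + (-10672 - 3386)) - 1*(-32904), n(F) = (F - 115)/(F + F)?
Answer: -115696009995/3515848 ≈ -32907.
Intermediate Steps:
n(F) = (-115 + F)/(2*F) (n(F) = (-115 + F)/((2*F)) = (-115 + F)*(1/(2*F)) = (-115 + F)/(2*F))
w = 115696009995/3515848 (w = 3 + (1/(((1/2)*(-115 - 141)/(-141) - (9298 + 1580)) + (-10672 - 3386)) - 1*(-32904)) = 3 + (1/(((1/2)*(-1/141)*(-256) - 1*10878) - 14058) + 32904) = 3 + (1/((128/141 - 10878) - 14058) + 32904) = 3 + (1/(-1533670/141 - 14058) + 32904) = 3 + (1/(-3515848/141) + 32904) = 3 + (-141/3515848 + 32904) = 3 + 115685462451/3515848 = 115696009995/3515848 ≈ 32907.)
-w = -1*115696009995/3515848 = -115696009995/3515848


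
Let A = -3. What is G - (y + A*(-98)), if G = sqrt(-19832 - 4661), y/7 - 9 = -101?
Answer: 350 + I*sqrt(24493) ≈ 350.0 + 156.5*I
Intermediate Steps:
y = -644 (y = 63 + 7*(-101) = 63 - 707 = -644)
G = I*sqrt(24493) (G = sqrt(-24493) = I*sqrt(24493) ≈ 156.5*I)
G - (y + A*(-98)) = I*sqrt(24493) - (-644 - 3*(-98)) = I*sqrt(24493) - (-644 + 294) = I*sqrt(24493) - 1*(-350) = I*sqrt(24493) + 350 = 350 + I*sqrt(24493)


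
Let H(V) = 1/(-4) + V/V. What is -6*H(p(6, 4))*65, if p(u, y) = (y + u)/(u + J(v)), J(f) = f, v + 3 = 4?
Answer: -585/2 ≈ -292.50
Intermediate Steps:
v = 1 (v = -3 + 4 = 1)
p(u, y) = (u + y)/(1 + u) (p(u, y) = (y + u)/(u + 1) = (u + y)/(1 + u))
H(V) = ¾ (H(V) = 1*(-¼) + 1 = -¼ + 1 = ¾)
-6*H(p(6, 4))*65 = -6*¾*65 = -9/2*65 = -585/2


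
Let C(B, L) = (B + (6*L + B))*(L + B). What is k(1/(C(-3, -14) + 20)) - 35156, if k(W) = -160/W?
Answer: -283156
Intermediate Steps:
C(B, L) = (B + L)*(2*B + 6*L) (C(B, L) = (B + (B + 6*L))*(B + L) = (2*B + 6*L)*(B + L) = (B + L)*(2*B + 6*L))
k(1/(C(-3, -14) + 20)) - 35156 = -(194240 + 1280*(-3)*(-14)) - 35156 = -160/(1/((2*9 + 6*196 + 336) + 20)) - 35156 = -160/(1/((18 + 1176 + 336) + 20)) - 35156 = -160/(1/(1530 + 20)) - 35156 = -160/(1/1550) - 35156 = -160/1/1550 - 35156 = -160*1550 - 35156 = -248000 - 35156 = -283156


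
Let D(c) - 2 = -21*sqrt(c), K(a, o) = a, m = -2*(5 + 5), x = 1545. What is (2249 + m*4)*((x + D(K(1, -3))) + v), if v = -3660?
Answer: -4628646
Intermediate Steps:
m = -20 (m = -2*10 = -20)
D(c) = 2 - 21*sqrt(c)
(2249 + m*4)*((x + D(K(1, -3))) + v) = (2249 - 20*4)*((1545 + (2 - 21*sqrt(1))) - 3660) = (2249 - 80)*((1545 + (2 - 21*1)) - 3660) = 2169*((1545 + (2 - 21)) - 3660) = 2169*((1545 - 19) - 3660) = 2169*(1526 - 3660) = 2169*(-2134) = -4628646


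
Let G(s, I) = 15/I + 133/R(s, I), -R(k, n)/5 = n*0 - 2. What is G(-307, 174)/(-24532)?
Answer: -1941/3557140 ≈ -0.00054566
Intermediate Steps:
R(k, n) = 10 (R(k, n) = -5*(n*0 - 2) = -5*(0 - 2) = -5*(-2) = 10)
G(s, I) = 133/10 + 15/I (G(s, I) = 15/I + 133/10 = 133/10 + 15/I)
G(-307, 174)/(-24532) = (133/10 + 15/174)/(-24532) = (133/10 + 15*(1/174))*(-1/24532) = (133/10 + 5/58)*(-1/24532) = (1941/145)*(-1/24532) = -1941/3557140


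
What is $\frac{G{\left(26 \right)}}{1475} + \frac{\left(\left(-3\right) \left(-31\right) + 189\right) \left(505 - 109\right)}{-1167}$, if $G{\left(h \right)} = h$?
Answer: $- \frac{54895286}{573775} \approx -95.674$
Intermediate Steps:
$\frac{G{\left(26 \right)}}{1475} + \frac{\left(\left(-3\right) \left(-31\right) + 189\right) \left(505 - 109\right)}{-1167} = \frac{26}{1475} + \frac{\left(\left(-3\right) \left(-31\right) + 189\right) \left(505 - 109\right)}{-1167} = 26 \cdot \frac{1}{1475} + \left(93 + 189\right) 396 \left(- \frac{1}{1167}\right) = \frac{26}{1475} + 282 \cdot 396 \left(- \frac{1}{1167}\right) = \frac{26}{1475} + 111672 \left(- \frac{1}{1167}\right) = \frac{26}{1475} - \frac{37224}{389} = - \frac{54895286}{573775}$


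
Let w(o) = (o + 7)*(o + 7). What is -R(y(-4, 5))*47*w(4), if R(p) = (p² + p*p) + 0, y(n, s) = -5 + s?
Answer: 0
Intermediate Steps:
R(p) = 2*p² (R(p) = (p² + p²) + 0 = 2*p² + 0 = 2*p²)
w(o) = (7 + o)² (w(o) = (7 + o)*(7 + o) = (7 + o)²)
-R(y(-4, 5))*47*w(4) = -(2*(-5 + 5)²)*47*(7 + 4)² = -(2*0²)*47*11² = -(2*0)*47*121 = -0*47*121 = -0*121 = -1*0 = 0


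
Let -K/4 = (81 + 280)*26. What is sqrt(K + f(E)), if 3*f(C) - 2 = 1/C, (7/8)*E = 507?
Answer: I*sqrt(913654546)/156 ≈ 193.76*I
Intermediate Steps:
E = 4056/7 (E = (8/7)*507 = 4056/7 ≈ 579.43)
K = -37544 (K = -4*(81 + 280)*26 = -1444*26 = -4*9386 = -37544)
f(C) = 2/3 + 1/(3*C)
sqrt(K + f(E)) = sqrt(-37544 + (1 + 2*(4056/7))/(3*(4056/7))) = sqrt(-37544 + (1/3)*(7/4056)*(1 + 8112/7)) = sqrt(-37544 + (1/3)*(7/4056)*(8119/7)) = sqrt(-37544 + 8119/12168) = sqrt(-456827273/12168) = I*sqrt(913654546)/156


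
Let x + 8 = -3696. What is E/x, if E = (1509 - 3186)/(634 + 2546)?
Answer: 559/3926240 ≈ 0.00014238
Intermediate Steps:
x = -3704 (x = -8 - 3696 = -3704)
E = -559/1060 (E = -1677/3180 = -1677*1/3180 = -559/1060 ≈ -0.52736)
E/x = -559/1060/(-3704) = -559/1060*(-1/3704) = 559/3926240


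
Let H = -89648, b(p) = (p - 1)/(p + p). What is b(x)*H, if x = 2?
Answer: -22412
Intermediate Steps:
b(p) = (-1 + p)/(2*p) (b(p) = (-1 + p)/((2*p)) = (-1 + p)*(1/(2*p)) = (-1 + p)/(2*p))
b(x)*H = ((1/2)*(-1 + 2)/2)*(-89648) = ((1/2)*(1/2)*1)*(-89648) = (1/4)*(-89648) = -22412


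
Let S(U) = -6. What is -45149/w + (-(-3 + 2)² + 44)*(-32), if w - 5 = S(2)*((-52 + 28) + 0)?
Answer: -250173/149 ≈ -1679.0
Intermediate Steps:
w = 149 (w = 5 - 6*((-52 + 28) + 0) = 5 - 6*(-24 + 0) = 5 - 6*(-24) = 5 + 144 = 149)
-45149/w + (-(-3 + 2)² + 44)*(-32) = -45149/149 + (-(-3 + 2)² + 44)*(-32) = -45149*1/149 + (-1*(-1)² + 44)*(-32) = -45149/149 + (-1*1 + 44)*(-32) = -45149/149 + (-1 + 44)*(-32) = -45149/149 + 43*(-32) = -45149/149 - 1376 = -250173/149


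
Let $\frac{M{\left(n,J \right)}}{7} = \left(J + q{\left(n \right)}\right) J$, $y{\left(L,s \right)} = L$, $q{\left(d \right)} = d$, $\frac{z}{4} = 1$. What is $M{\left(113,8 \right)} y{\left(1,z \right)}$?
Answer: $6776$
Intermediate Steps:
$z = 4$ ($z = 4 \cdot 1 = 4$)
$M{\left(n,J \right)} = 7 J \left(J + n\right)$ ($M{\left(n,J \right)} = 7 \left(J + n\right) J = 7 J \left(J + n\right)$)
$M{\left(113,8 \right)} y{\left(1,z \right)} = 7 \cdot 8 \left(8 + 113\right) 1 = 7 \cdot 8 \cdot 121 \cdot 1 = 6776 \cdot 1 = 6776$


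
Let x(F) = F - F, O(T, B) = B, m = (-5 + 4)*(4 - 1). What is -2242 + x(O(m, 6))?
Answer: -2242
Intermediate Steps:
m = -3 (m = -1*3 = -3)
x(F) = 0
-2242 + x(O(m, 6)) = -2242 + 0 = -2242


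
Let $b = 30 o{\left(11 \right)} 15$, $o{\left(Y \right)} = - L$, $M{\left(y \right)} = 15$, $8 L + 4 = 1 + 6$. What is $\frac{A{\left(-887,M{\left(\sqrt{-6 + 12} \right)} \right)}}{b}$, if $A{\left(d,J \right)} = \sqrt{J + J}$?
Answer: $- \frac{4 \sqrt{30}}{675} \approx -0.032458$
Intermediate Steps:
$L = \frac{3}{8}$ ($L = - \frac{1}{2} + \frac{1 + 6}{8} = - \frac{1}{2} + \frac{1}{8} \cdot 7 = - \frac{1}{2} + \frac{7}{8} = \frac{3}{8} \approx 0.375$)
$A{\left(d,J \right)} = \sqrt{2} \sqrt{J}$ ($A{\left(d,J \right)} = \sqrt{2 J} = \sqrt{2} \sqrt{J}$)
$o{\left(Y \right)} = - \frac{3}{8}$ ($o{\left(Y \right)} = \left(-1\right) \frac{3}{8} = - \frac{3}{8}$)
$b = - \frac{675}{4}$ ($b = 30 \left(- \frac{3}{8}\right) 15 = \left(- \frac{45}{4}\right) 15 = - \frac{675}{4} \approx -168.75$)
$\frac{A{\left(-887,M{\left(\sqrt{-6 + 12} \right)} \right)}}{b} = \frac{\sqrt{2} \sqrt{15}}{- \frac{675}{4}} = \sqrt{30} \left(- \frac{4}{675}\right) = - \frac{4 \sqrt{30}}{675}$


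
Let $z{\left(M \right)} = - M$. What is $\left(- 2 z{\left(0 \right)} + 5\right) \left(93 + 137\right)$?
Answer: $1150$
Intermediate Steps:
$\left(- 2 z{\left(0 \right)} + 5\right) \left(93 + 137\right) = \left(- 2 \left(\left(-1\right) 0\right) + 5\right) \left(93 + 137\right) = \left(\left(-2\right) 0 + 5\right) 230 = \left(0 + 5\right) 230 = 5 \cdot 230 = 1150$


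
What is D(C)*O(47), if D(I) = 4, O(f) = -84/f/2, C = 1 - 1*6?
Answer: -168/47 ≈ -3.5745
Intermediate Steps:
C = -5 (C = 1 - 6 = -5)
O(f) = -42/f (O(f) = -84/f*(½) = -42/f)
D(C)*O(47) = 4*(-42/47) = -168/47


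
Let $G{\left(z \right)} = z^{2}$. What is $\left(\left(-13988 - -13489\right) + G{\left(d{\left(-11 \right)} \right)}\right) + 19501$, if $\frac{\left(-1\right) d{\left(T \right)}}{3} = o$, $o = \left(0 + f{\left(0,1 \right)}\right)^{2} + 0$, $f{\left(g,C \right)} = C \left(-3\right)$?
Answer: $19731$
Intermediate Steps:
$f{\left(g,C \right)} = - 3 C$
$o = 9$ ($o = \left(0 - 3\right)^{2} + 0 = \left(-3\right)^{2} + 0 = 9 + 0 = 9$)
$d{\left(T \right)} = -27$ ($d{\left(T \right)} = \left(-3\right) 9 = -27$)
$\left(\left(-13988 - -13489\right) + G{\left(d{\left(-11 \right)} \right)}\right) + 19501 = \left(\left(-13988 - -13489\right) + \left(-27\right)^{2}\right) + 19501 = \left(\left(-13988 + 13489\right) + 729\right) + 19501 = \left(-499 + 729\right) + 19501 = 230 + 19501 = 19731$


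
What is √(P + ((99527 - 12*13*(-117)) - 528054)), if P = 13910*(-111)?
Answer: I*√1954285 ≈ 1398.0*I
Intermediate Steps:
P = -1544010
√(P + ((99527 - 12*13*(-117)) - 528054)) = √(-1544010 + ((99527 - 12*13*(-117)) - 528054)) = √(-1544010 + ((99527 - 156*(-117)) - 528054)) = √(-1544010 + ((99527 + 18252) - 528054)) = √(-1544010 + (117779 - 528054)) = √(-1544010 - 410275) = √(-1954285) = I*√1954285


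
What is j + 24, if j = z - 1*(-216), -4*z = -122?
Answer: 541/2 ≈ 270.50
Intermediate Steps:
z = 61/2 (z = -¼*(-122) = 61/2 ≈ 30.500)
j = 493/2 (j = 61/2 - 1*(-216) = 61/2 + 216 = 493/2 ≈ 246.50)
j + 24 = 493/2 + 24 = 541/2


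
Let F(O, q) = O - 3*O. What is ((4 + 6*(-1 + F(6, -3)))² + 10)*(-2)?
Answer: -10972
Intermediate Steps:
F(O, q) = -2*O
((4 + 6*(-1 + F(6, -3)))² + 10)*(-2) = ((4 + 6*(-1 - 2*6))² + 10)*(-2) = ((4 + 6*(-1 - 12))² + 10)*(-2) = ((4 + 6*(-13))² + 10)*(-2) = ((4 - 78)² + 10)*(-2) = ((-74)² + 10)*(-2) = (5476 + 10)*(-2) = 5486*(-2) = -10972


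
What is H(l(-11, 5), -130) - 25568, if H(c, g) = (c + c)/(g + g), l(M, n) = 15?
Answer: -664771/26 ≈ -25568.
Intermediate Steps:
H(c, g) = c/g (H(c, g) = (2*c)/((2*g)) = (2*c)*(1/(2*g)) = c/g)
H(l(-11, 5), -130) - 25568 = 15/(-130) - 25568 = 15*(-1/130) - 25568 = -3/26 - 25568 = -664771/26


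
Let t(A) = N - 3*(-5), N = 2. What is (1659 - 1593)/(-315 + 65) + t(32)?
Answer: 2092/125 ≈ 16.736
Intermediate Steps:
t(A) = 17 (t(A) = 2 - 3*(-5) = 2 + 15 = 17)
(1659 - 1593)/(-315 + 65) + t(32) = (1659 - 1593)/(-315 + 65) + 17 = 66/(-250) + 17 = 66*(-1/250) + 17 = -33/125 + 17 = 2092/125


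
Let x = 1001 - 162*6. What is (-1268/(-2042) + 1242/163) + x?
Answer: 6197691/166423 ≈ 37.241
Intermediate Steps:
x = 29 (x = 1001 - 972 = 29)
(-1268/(-2042) + 1242/163) + x = (-1268/(-2042) + 1242/163) + 29 = (-1268*(-1/2042) + 1242*(1/163)) + 29 = (634/1021 + 1242/163) + 29 = 1371424/166423 + 29 = 6197691/166423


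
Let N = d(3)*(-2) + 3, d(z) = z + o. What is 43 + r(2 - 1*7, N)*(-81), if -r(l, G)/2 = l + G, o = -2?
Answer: -605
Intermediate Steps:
d(z) = -2 + z (d(z) = z - 2 = -2 + z)
N = 1 (N = (-2 + 3)*(-2) + 3 = 1*(-2) + 3 = -2 + 3 = 1)
r(l, G) = -2*G - 2*l (r(l, G) = -2*(l + G) = -2*(G + l) = -2*G - 2*l)
43 + r(2 - 1*7, N)*(-81) = 43 + (-2*1 - 2*(2 - 1*7))*(-81) = 43 + (-2 - 2*(2 - 7))*(-81) = 43 + (-2 - 2*(-5))*(-81) = 43 + (-2 + 10)*(-81) = 43 + 8*(-81) = 43 - 648 = -605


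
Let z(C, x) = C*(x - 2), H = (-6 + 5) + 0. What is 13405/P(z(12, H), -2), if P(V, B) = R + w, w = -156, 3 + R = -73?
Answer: -13405/232 ≈ -57.780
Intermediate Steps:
R = -76 (R = -3 - 73 = -76)
H = -1 (H = -1 + 0 = -1)
z(C, x) = C*(-2 + x)
P(V, B) = -232 (P(V, B) = -76 - 156 = -232)
13405/P(z(12, H), -2) = 13405/(-232) = 13405*(-1/232) = -13405/232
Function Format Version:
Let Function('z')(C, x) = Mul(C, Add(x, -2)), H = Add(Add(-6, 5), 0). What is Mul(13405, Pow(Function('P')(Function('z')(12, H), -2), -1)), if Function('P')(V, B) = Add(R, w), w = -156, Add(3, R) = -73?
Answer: Rational(-13405, 232) ≈ -57.780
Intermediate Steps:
R = -76 (R = Add(-3, -73) = -76)
H = -1 (H = Add(-1, 0) = -1)
Function('z')(C, x) = Mul(C, Add(-2, x))
Function('P')(V, B) = -232 (Function('P')(V, B) = Add(-76, -156) = -232)
Mul(13405, Pow(Function('P')(Function('z')(12, H), -2), -1)) = Mul(13405, Pow(-232, -1)) = Mul(13405, Rational(-1, 232)) = Rational(-13405, 232)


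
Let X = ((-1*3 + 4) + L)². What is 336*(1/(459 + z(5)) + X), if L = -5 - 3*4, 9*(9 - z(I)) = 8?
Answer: 90403572/1051 ≈ 86017.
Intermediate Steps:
z(I) = 73/9 (z(I) = 9 - ⅑*8 = 9 - 8/9 = 73/9)
L = -17 (L = -5 - 12 = -17)
X = 256 (X = ((-1*3 + 4) - 17)² = ((-3 + 4) - 17)² = (1 - 17)² = (-16)² = 256)
336*(1/(459 + z(5)) + X) = 336*(1/(459 + 73/9) + 256) = 336*(1/(4204/9) + 256) = 336*(9/4204 + 256) = 336*(1076233/4204) = 90403572/1051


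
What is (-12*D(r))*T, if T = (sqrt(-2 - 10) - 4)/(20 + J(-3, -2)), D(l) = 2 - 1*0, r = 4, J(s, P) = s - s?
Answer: 24/5 - 12*I*sqrt(3)/5 ≈ 4.8 - 4.1569*I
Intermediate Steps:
J(s, P) = 0
D(l) = 2 (D(l) = 2 + 0 = 2)
T = -1/5 + I*sqrt(3)/10 (T = (sqrt(-2 - 10) - 4)/(20 + 0) = (sqrt(-12) - 4)/20 = (2*I*sqrt(3) - 4)*(1/20) = (-4 + 2*I*sqrt(3))*(1/20) = -1/5 + I*sqrt(3)/10 ≈ -0.2 + 0.17321*I)
(-12*D(r))*T = (-12*2)*(-1/5 + I*sqrt(3)/10) = -24*(-1/5 + I*sqrt(3)/10) = 24/5 - 12*I*sqrt(3)/5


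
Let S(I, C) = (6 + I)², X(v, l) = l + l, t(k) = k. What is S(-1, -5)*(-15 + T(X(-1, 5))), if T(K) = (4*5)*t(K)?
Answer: 4625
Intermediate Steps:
X(v, l) = 2*l
T(K) = 20*K (T(K) = (4*5)*K = 20*K)
S(-1, -5)*(-15 + T(X(-1, 5))) = (6 - 1)²*(-15 + 20*(2*5)) = 5²*(-15 + 20*10) = 25*(-15 + 200) = 25*185 = 4625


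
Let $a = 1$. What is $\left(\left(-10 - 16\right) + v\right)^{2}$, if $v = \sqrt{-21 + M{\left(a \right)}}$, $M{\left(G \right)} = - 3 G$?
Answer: $652 - 104 i \sqrt{6} \approx 652.0 - 254.75 i$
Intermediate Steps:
$v = 2 i \sqrt{6}$ ($v = \sqrt{-21 - 3} = \sqrt{-24} = 2 i \sqrt{6} \approx 4.899 i$)
$\left(\left(-10 - 16\right) + v\right)^{2} = \left(\left(-10 - 16\right) + 2 i \sqrt{6}\right)^{2} = \left(-26 + 2 i \sqrt{6}\right)^{2}$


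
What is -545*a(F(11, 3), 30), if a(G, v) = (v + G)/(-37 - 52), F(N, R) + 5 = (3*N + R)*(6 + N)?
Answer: 347165/89 ≈ 3900.7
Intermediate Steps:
F(N, R) = -5 + (6 + N)*(R + 3*N) (F(N, R) = -5 + (3*N + R)*(6 + N) = -5 + (R + 3*N)*(6 + N) = -5 + (6 + N)*(R + 3*N))
a(G, v) = -G/89 - v/89 (a(G, v) = (G + v)/(-89) = (G + v)*(-1/89) = -G/89 - v/89)
-545*a(F(11, 3), 30) = -545*(-(-5 + 3*11² + 6*3 + 18*11 + 11*3)/89 - 1/89*30) = -545*(-(-5 + 3*121 + 18 + 198 + 33)/89 - 30/89) = -545*(-(-5 + 363 + 18 + 198 + 33)/89 - 30/89) = -545*(-1/89*607 - 30/89) = -545*(-607/89 - 30/89) = -545*(-637/89) = 347165/89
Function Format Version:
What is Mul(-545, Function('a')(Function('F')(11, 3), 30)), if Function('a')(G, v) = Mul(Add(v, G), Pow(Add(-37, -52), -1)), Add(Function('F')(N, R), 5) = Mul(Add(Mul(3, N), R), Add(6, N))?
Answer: Rational(347165, 89) ≈ 3900.7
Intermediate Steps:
Function('F')(N, R) = Add(-5, Mul(Add(6, N), Add(R, Mul(3, N)))) (Function('F')(N, R) = Add(-5, Mul(Add(Mul(3, N), R), Add(6, N))) = Add(-5, Mul(Add(R, Mul(3, N)), Add(6, N))) = Add(-5, Mul(Add(6, N), Add(R, Mul(3, N)))))
Function('a')(G, v) = Add(Mul(Rational(-1, 89), G), Mul(Rational(-1, 89), v)) (Function('a')(G, v) = Mul(Add(G, v), Pow(-89, -1)) = Mul(Add(G, v), Rational(-1, 89)) = Add(Mul(Rational(-1, 89), G), Mul(Rational(-1, 89), v)))
Mul(-545, Function('a')(Function('F')(11, 3), 30)) = Mul(-545, Add(Mul(Rational(-1, 89), Add(-5, Mul(3, Pow(11, 2)), Mul(6, 3), Mul(18, 11), Mul(11, 3))), Mul(Rational(-1, 89), 30))) = Mul(-545, Add(Mul(Rational(-1, 89), Add(-5, Mul(3, 121), 18, 198, 33)), Rational(-30, 89))) = Mul(-545, Add(Mul(Rational(-1, 89), Add(-5, 363, 18, 198, 33)), Rational(-30, 89))) = Mul(-545, Add(Mul(Rational(-1, 89), 607), Rational(-30, 89))) = Mul(-545, Add(Rational(-607, 89), Rational(-30, 89))) = Mul(-545, Rational(-637, 89)) = Rational(347165, 89)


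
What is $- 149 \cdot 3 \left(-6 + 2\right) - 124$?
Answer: $1664$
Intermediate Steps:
$- 149 \cdot 3 \left(-6 + 2\right) - 124 = - 149 \cdot 3 \left(-4\right) - 124 = \left(-149\right) \left(-12\right) - 124 = 1788 - 124 = 1664$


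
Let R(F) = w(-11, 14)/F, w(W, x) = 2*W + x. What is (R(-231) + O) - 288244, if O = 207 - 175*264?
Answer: -77208739/231 ≈ -3.3424e+5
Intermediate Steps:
w(W, x) = x + 2*W
R(F) = -8/F (R(F) = (14 + 2*(-11))/F = (14 - 22)/F = -8/F)
O = -45993 (O = 207 - 46200 = -45993)
(R(-231) + O) - 288244 = (-8/(-231) - 45993) - 288244 = (-8*(-1/231) - 45993) - 288244 = (8/231 - 45993) - 288244 = -10624375/231 - 288244 = -77208739/231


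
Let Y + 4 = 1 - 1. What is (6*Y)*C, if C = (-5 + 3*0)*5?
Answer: 600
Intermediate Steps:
C = -25 (C = (-5 + 0)*5 = -5*5 = -25)
Y = -4 (Y = -4 + (1 - 1) = -4 + 0 = -4)
(6*Y)*C = (6*(-4))*(-25) = -24*(-25) = 600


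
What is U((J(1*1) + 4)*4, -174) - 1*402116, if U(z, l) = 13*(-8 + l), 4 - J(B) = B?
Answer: -404482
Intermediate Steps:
J(B) = 4 - B
U(z, l) = -104 + 13*l
U((J(1*1) + 4)*4, -174) - 1*402116 = (-104 + 13*(-174)) - 1*402116 = (-104 - 2262) - 402116 = -2366 - 402116 = -404482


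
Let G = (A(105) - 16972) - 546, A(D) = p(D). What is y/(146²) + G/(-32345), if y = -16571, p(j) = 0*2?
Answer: -2227059/9444740 ≈ -0.23580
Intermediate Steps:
p(j) = 0
A(D) = 0
G = -17518 (G = (0 - 16972) - 546 = -16972 - 546 = -17518)
y/(146²) + G/(-32345) = -16571/(146²) - 17518/(-32345) = -16571/21316 - 17518*(-1/32345) = -16571*1/21316 + 17518/32345 = -227/292 + 17518/32345 = -2227059/9444740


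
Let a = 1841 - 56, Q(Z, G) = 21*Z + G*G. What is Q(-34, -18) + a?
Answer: 1395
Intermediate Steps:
Q(Z, G) = G² + 21*Z (Q(Z, G) = 21*Z + G² = G² + 21*Z)
a = 1785
Q(-34, -18) + a = ((-18)² + 21*(-34)) + 1785 = (324 - 714) + 1785 = -390 + 1785 = 1395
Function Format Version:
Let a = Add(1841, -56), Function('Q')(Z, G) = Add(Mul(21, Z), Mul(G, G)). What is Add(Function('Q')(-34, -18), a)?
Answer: 1395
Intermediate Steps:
Function('Q')(Z, G) = Add(Pow(G, 2), Mul(21, Z)) (Function('Q')(Z, G) = Add(Mul(21, Z), Pow(G, 2)) = Add(Pow(G, 2), Mul(21, Z)))
a = 1785
Add(Function('Q')(-34, -18), a) = Add(Add(Pow(-18, 2), Mul(21, -34)), 1785) = Add(Add(324, -714), 1785) = Add(-390, 1785) = 1395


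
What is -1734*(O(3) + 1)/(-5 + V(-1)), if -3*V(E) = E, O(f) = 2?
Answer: 7803/7 ≈ 1114.7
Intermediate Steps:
V(E) = -E/3
-1734*(O(3) + 1)/(-5 + V(-1)) = -1734*(2 + 1)/(-5 - ⅓*(-1)) = -5202/(-5 + ⅓) = -5202/(-14/3) = -5202*(-3)/14 = -1734*(-9/14) = 7803/7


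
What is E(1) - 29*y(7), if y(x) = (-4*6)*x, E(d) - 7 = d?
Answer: 4880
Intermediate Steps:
E(d) = 7 + d
y(x) = -24*x
E(1) - 29*y(7) = (7 + 1) - (-696)*7 = 8 - 29*(-168) = 8 + 4872 = 4880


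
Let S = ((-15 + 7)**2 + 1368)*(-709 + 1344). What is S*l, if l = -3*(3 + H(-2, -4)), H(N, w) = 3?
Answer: -16367760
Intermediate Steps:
l = -18 (l = -3*(3 + 3) = -3*6 = -18)
S = 909320 (S = ((-8)**2 + 1368)*635 = (64 + 1368)*635 = 1432*635 = 909320)
S*l = 909320*(-18) = -16367760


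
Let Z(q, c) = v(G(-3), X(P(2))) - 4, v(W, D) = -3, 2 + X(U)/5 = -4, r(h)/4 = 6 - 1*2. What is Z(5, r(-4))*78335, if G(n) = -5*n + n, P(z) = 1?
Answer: -548345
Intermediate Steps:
G(n) = -4*n
r(h) = 16 (r(h) = 4*(6 - 1*2) = 4*(6 - 2) = 4*4 = 16)
X(U) = -30 (X(U) = -10 + 5*(-4) = -10 - 20 = -30)
Z(q, c) = -7 (Z(q, c) = -3 - 4 = -7)
Z(5, r(-4))*78335 = -7*78335 = -548345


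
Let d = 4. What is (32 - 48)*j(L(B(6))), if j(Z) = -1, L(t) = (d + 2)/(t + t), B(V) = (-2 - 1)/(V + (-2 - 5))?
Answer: 16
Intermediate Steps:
B(V) = -3/(-7 + V) (B(V) = -3/(V - 7) = -3/(-7 + V))
L(t) = 3/t (L(t) = (4 + 2)/(t + t) = 6/((2*t)) = 6*(1/(2*t)) = 3/t)
(32 - 48)*j(L(B(6))) = (32 - 48)*(-1) = -16*(-1) = 16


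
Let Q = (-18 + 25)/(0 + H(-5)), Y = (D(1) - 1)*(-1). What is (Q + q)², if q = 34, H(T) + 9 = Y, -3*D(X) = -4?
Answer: 17689/16 ≈ 1105.6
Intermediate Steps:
D(X) = 4/3 (D(X) = -⅓*(-4) = 4/3)
Y = -⅓ (Y = (4/3 - 1)*(-1) = (⅓)*(-1) = -⅓ ≈ -0.33333)
H(T) = -28/3 (H(T) = -9 - ⅓ = -28/3)
Q = -¾ (Q = (-18 + 25)/(0 - 28/3) = 7/(-28/3) = 7*(-3/28) = -¾ ≈ -0.75000)
(Q + q)² = (-¾ + 34)² = (133/4)² = 17689/16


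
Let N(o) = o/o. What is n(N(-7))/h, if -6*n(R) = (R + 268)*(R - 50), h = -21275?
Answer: -13181/127650 ≈ -0.10326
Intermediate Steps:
N(o) = 1
n(R) = -(-50 + R)*(268 + R)/6 (n(R) = -(R + 268)*(R - 50)/6 = -(268 + R)*(-50 + R)/6 = -(-50 + R)*(268 + R)/6)
n(N(-7))/h = (6700/3 - 109/3*1 - 1/6*1**2)/(-21275) = (6700/3 - 109/3 - 1/6*1)*(-1/21275) = (6700/3 - 109/3 - 1/6)*(-1/21275) = (13181/6)*(-1/21275) = -13181/127650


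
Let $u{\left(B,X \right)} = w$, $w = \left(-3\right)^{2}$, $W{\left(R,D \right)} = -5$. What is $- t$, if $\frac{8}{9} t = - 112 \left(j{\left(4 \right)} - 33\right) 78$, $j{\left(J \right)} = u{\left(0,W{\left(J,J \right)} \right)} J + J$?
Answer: $68796$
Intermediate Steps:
$w = 9$
$u{\left(B,X \right)} = 9$
$j{\left(J \right)} = 10 J$ ($j{\left(J \right)} = 9 J + J = 10 J$)
$t = -68796$ ($t = \frac{9 - 112 \left(10 \cdot 4 - 33\right) 78}{8} = \frac{9 - 112 \left(40 - 33\right) 78}{8} = \frac{9 \left(-112\right) 7 \cdot 78}{8} = \frac{9 \left(\left(-784\right) 78\right)}{8} = \frac{9}{8} \left(-61152\right) = -68796$)
$- t = \left(-1\right) \left(-68796\right) = 68796$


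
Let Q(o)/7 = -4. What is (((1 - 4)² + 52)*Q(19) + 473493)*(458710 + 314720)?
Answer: 364892672550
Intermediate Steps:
Q(o) = -28 (Q(o) = 7*(-4) = -28)
(((1 - 4)² + 52)*Q(19) + 473493)*(458710 + 314720) = (((1 - 4)² + 52)*(-28) + 473493)*(458710 + 314720) = (((-3)² + 52)*(-28) + 473493)*773430 = ((9 + 52)*(-28) + 473493)*773430 = (61*(-28) + 473493)*773430 = (-1708 + 473493)*773430 = 471785*773430 = 364892672550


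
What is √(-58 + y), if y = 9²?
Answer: √23 ≈ 4.7958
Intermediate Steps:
y = 81
√(-58 + y) = √(-58 + 81) = √23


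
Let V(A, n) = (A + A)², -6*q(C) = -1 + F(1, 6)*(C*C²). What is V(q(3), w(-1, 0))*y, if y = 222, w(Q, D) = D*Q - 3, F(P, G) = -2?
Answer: 223850/3 ≈ 74617.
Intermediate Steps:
w(Q, D) = -3 + D*Q
q(C) = ⅙ + C³/3 (q(C) = -(-1 - 2*C*C²)/6 = -(-1 - 2*C³)/6 = ⅙ + C³/3)
V(A, n) = 4*A² (V(A, n) = (2*A)² = 4*A²)
V(q(3), w(-1, 0))*y = (4*(⅙ + (⅓)*3³)²)*222 = (4*(⅙ + (⅓)*27)²)*222 = (4*(⅙ + 9)²)*222 = (4*(55/6)²)*222 = (4*(3025/36))*222 = (3025/9)*222 = 223850/3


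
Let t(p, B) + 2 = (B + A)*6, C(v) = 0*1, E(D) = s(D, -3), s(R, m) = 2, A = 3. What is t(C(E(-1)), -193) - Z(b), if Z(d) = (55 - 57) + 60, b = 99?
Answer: -1200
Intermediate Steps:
E(D) = 2
Z(d) = 58 (Z(d) = -2 + 60 = 58)
C(v) = 0
t(p, B) = 16 + 6*B (t(p, B) = -2 + (B + 3)*6 = -2 + (3 + B)*6 = -2 + (18 + 6*B) = 16 + 6*B)
t(C(E(-1)), -193) - Z(b) = (16 + 6*(-193)) - 1*58 = (16 - 1158) - 58 = -1142 - 58 = -1200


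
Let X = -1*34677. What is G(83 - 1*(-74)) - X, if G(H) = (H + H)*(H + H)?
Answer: 133273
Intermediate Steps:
G(H) = 4*H² (G(H) = (2*H)*(2*H) = 4*H²)
X = -34677
G(83 - 1*(-74)) - X = 4*(83 - 1*(-74))² - 1*(-34677) = 4*(83 + 74)² + 34677 = 4*157² + 34677 = 4*24649 + 34677 = 98596 + 34677 = 133273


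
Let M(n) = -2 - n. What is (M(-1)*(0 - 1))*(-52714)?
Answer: -52714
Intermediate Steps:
(M(-1)*(0 - 1))*(-52714) = ((-2 - 1*(-1))*(0 - 1))*(-52714) = ((-2 + 1)*(-1))*(-52714) = -1*(-1)*(-52714) = 1*(-52714) = -52714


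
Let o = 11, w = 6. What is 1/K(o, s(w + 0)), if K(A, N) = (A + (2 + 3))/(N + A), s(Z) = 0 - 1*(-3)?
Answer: 7/8 ≈ 0.87500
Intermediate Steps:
s(Z) = 3 (s(Z) = 0 + 3 = 3)
K(A, N) = (5 + A)/(A + N) (K(A, N) = (A + 5)/(A + N) = (5 + A)/(A + N))
1/K(o, s(w + 0)) = 1/((5 + 11)/(11 + 3)) = 1/(16/14) = 1/((1/14)*16) = 1/(8/7) = 7/8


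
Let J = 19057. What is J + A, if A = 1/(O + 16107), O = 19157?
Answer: 672026049/35264 ≈ 19057.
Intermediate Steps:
A = 1/35264 (A = 1/(19157 + 16107) = 1/35264 ≈ 2.8358e-5)
J + A = 19057 + 1/35264 = 672026049/35264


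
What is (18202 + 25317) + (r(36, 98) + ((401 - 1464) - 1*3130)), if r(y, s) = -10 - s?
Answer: 39218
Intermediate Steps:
(18202 + 25317) + (r(36, 98) + ((401 - 1464) - 1*3130)) = (18202 + 25317) + ((-10 - 1*98) + ((401 - 1464) - 1*3130)) = 43519 + ((-10 - 98) + (-1063 - 3130)) = 43519 + (-108 - 4193) = 43519 - 4301 = 39218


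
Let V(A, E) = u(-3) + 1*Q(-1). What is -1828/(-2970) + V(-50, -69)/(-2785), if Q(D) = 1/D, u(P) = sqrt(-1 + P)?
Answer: 101879/165429 - 2*I/2785 ≈ 0.61585 - 0.00071813*I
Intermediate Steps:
V(A, E) = -1 + 2*I (V(A, E) = sqrt(-1 - 3) + 1/(-1) = sqrt(-4) + 1*(-1) = 2*I - 1 = -1 + 2*I)
-1828/(-2970) + V(-50, -69)/(-2785) = -1828/(-2970) + (-1 + 2*I)/(-2785) = -1828*(-1/2970) + (-1 + 2*I)*(-1/2785) = 914/1485 + (1/2785 - 2*I/2785) = 101879/165429 - 2*I/2785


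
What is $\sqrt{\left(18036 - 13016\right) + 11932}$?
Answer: $2 \sqrt{4238} \approx 130.2$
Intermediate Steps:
$\sqrt{\left(18036 - 13016\right) + 11932} = \sqrt{5020 + 11932} = \sqrt{16952} = 2 \sqrt{4238}$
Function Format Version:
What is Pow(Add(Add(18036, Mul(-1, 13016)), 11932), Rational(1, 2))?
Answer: Mul(2, Pow(4238, Rational(1, 2))) ≈ 130.20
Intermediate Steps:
Pow(Add(Add(18036, Mul(-1, 13016)), 11932), Rational(1, 2)) = Pow(Add(Add(18036, -13016), 11932), Rational(1, 2)) = Pow(Add(5020, 11932), Rational(1, 2)) = Pow(16952, Rational(1, 2)) = Mul(2, Pow(4238, Rational(1, 2)))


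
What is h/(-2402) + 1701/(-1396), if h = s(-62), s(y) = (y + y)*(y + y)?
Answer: -12775349/1676596 ≈ -7.6198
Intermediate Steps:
s(y) = 4*y**2 (s(y) = (2*y)*(2*y) = 4*y**2)
h = 15376 (h = 4*(-62)**2 = 4*3844 = 15376)
h/(-2402) + 1701/(-1396) = 15376/(-2402) + 1701/(-1396) = 15376*(-1/2402) + 1701*(-1/1396) = -7688/1201 - 1701/1396 = -12775349/1676596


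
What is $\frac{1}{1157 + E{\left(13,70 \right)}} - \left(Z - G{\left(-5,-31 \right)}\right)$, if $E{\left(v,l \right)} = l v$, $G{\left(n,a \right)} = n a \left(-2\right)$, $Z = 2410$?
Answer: $- \frac{5622239}{2067} \approx -2720.0$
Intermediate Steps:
$G{\left(n,a \right)} = - 2 a n$ ($G{\left(n,a \right)} = a n \left(-2\right) = - 2 a n$)
$\frac{1}{1157 + E{\left(13,70 \right)}} - \left(Z - G{\left(-5,-31 \right)}\right) = \frac{1}{1157 + 70 \cdot 13} - \left(2410 - \left(-2\right) \left(-31\right) \left(-5\right)\right) = \frac{1}{1157 + 910} - \left(2410 - -310\right) = \frac{1}{2067} - \left(2410 + 310\right) = \frac{1}{2067} - 2720 = - \frac{5622239}{2067}$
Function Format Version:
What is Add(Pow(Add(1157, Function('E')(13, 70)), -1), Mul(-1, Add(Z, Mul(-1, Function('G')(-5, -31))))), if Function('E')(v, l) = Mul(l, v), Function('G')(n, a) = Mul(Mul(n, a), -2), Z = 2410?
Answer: Rational(-5622239, 2067) ≈ -2720.0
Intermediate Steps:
Function('G')(n, a) = Mul(-2, a, n) (Function('G')(n, a) = Mul(Mul(a, n), -2) = Mul(-2, a, n))
Add(Pow(Add(1157, Function('E')(13, 70)), -1), Mul(-1, Add(Z, Mul(-1, Function('G')(-5, -31))))) = Add(Pow(Add(1157, Mul(70, 13)), -1), Mul(-1, Add(2410, Mul(-1, Mul(-2, -31, -5))))) = Add(Pow(Add(1157, 910), -1), Mul(-1, Add(2410, Mul(-1, -310)))) = Add(Pow(2067, -1), Mul(-1, Add(2410, 310))) = Add(Rational(1, 2067), Mul(-1, 2720)) = Add(Rational(1, 2067), -2720) = Rational(-5622239, 2067)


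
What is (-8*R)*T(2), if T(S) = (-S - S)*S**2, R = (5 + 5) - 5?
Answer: 640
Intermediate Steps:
R = 5 (R = 10 - 5 = 5)
T(S) = -2*S**3 (T(S) = (-2*S)*S**2 = -2*S**3)
(-8*R)*T(2) = (-8*5)*(-2*2**3) = -(-80)*8 = -40*(-16) = 640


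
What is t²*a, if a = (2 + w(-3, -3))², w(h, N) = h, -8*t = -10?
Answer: 25/16 ≈ 1.5625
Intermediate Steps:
t = 5/4 (t = -⅛*(-10) = 5/4 ≈ 1.2500)
a = 1 (a = (2 - 3)² = (-1)² = 1)
t²*a = (5/4)²*1 = (25/16)*1 = 25/16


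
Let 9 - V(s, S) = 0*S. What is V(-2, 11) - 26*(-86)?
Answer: 2245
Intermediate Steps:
V(s, S) = 9 (V(s, S) = 9 - 0*S = 9 - 1*0 = 9 + 0 = 9)
V(-2, 11) - 26*(-86) = 9 - 26*(-86) = 9 + 2236 = 2245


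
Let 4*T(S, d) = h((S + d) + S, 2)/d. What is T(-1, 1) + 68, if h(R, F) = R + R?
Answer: 135/2 ≈ 67.500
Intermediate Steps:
h(R, F) = 2*R
T(S, d) = (2*d + 4*S)/(4*d) (T(S, d) = ((2*((S + d) + S))/d)/4 = ((2*(d + 2*S))/d)/4 = ((2*d + 4*S)/d)/4 = (2*d + 4*S)/(4*d))
T(-1, 1) + 68 = (-1 + (½)*1)/1 + 68 = 1*(-1 + ½) + 68 = 1*(-½) + 68 = -½ + 68 = 135/2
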